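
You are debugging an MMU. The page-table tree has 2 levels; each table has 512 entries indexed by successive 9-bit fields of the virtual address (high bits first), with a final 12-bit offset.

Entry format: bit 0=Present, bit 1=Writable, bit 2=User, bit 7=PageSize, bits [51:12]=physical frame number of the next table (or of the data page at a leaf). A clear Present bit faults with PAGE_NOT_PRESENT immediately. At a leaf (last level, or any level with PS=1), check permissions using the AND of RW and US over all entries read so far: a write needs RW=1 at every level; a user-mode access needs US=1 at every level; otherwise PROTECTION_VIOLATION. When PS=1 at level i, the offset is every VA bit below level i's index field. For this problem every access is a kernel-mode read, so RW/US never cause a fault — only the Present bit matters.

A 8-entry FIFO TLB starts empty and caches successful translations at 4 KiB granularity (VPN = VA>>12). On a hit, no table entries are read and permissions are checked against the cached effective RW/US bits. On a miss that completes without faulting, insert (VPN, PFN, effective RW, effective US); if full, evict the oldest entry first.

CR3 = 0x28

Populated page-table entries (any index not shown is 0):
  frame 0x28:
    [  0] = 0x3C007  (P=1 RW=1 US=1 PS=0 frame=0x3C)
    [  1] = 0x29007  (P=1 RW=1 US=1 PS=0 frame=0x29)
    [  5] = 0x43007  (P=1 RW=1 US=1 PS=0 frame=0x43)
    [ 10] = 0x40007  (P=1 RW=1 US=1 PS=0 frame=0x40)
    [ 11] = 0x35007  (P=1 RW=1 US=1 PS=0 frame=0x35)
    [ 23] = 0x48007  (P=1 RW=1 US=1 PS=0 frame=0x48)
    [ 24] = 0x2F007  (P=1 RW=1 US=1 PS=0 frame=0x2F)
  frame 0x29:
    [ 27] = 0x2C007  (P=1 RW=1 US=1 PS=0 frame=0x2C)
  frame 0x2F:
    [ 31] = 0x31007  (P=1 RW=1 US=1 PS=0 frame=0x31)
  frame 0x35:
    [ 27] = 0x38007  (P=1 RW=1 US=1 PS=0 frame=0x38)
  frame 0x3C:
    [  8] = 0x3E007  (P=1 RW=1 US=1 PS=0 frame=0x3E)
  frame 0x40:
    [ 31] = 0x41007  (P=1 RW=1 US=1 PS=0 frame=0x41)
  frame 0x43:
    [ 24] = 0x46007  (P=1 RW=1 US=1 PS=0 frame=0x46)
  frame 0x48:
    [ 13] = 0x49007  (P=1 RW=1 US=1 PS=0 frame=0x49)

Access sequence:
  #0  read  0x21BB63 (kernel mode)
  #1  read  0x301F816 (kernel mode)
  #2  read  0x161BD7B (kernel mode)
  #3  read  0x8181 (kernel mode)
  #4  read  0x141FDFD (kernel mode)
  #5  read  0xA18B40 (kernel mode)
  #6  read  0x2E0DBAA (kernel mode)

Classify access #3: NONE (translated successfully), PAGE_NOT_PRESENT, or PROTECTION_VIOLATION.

Trace:
#0 VA=0x21BB63 (r,kernel):
  [0] read 0x28 idx=1: raw=0x29007 flags P=1 W=1 U=1 S=0
  [1] read 0x29 idx=27: raw=0x2C007 flags P=1 W=1 U=1 S=0
  ⇒ phys 0x2CB63  [2 reads]
#1 VA=0x301F816 (r,kernel):
  [0] read 0x28 idx=24: raw=0x2F007 flags P=1 W=1 U=1 S=0
  [1] read 0x2F idx=31: raw=0x31007 flags P=1 W=1 U=1 S=0
  ⇒ phys 0x31816  [2 reads]
#2 VA=0x161BD7B (r,kernel):
  [0] read 0x28 idx=11: raw=0x35007 flags P=1 W=1 U=1 S=0
  [1] read 0x35 idx=27: raw=0x38007 flags P=1 W=1 U=1 S=0
  ⇒ phys 0x38D7B  [2 reads]
#3 VA=0x8181 (r,kernel):
  [0] read 0x28 idx=0: raw=0x3C007 flags P=1 W=1 U=1 S=0
  [1] read 0x3C idx=8: raw=0x3E007 flags P=1 W=1 U=1 S=0
  ⇒ phys 0x3E181  [2 reads]
#4 VA=0x141FDFD (r,kernel):
  [0] read 0x28 idx=10: raw=0x40007 flags P=1 W=1 U=1 S=0
  [1] read 0x40 idx=31: raw=0x41007 flags P=1 W=1 U=1 S=0
  ⇒ phys 0x41DFD  [2 reads]
#5 VA=0xA18B40 (r,kernel):
  [0] read 0x28 idx=5: raw=0x43007 flags P=1 W=1 U=1 S=0
  [1] read 0x43 idx=24: raw=0x46007 flags P=1 W=1 U=1 S=0
  ⇒ phys 0x46B40  [2 reads]
#6 VA=0x2E0DBAA (r,kernel):
  [0] read 0x28 idx=23: raw=0x48007 flags P=1 W=1 U=1 S=0
  [1] read 0x48 idx=13: raw=0x49007 flags P=1 W=1 U=1 S=0
  ⇒ phys 0x49BAA  [2 reads]

Access #3 fault: NONE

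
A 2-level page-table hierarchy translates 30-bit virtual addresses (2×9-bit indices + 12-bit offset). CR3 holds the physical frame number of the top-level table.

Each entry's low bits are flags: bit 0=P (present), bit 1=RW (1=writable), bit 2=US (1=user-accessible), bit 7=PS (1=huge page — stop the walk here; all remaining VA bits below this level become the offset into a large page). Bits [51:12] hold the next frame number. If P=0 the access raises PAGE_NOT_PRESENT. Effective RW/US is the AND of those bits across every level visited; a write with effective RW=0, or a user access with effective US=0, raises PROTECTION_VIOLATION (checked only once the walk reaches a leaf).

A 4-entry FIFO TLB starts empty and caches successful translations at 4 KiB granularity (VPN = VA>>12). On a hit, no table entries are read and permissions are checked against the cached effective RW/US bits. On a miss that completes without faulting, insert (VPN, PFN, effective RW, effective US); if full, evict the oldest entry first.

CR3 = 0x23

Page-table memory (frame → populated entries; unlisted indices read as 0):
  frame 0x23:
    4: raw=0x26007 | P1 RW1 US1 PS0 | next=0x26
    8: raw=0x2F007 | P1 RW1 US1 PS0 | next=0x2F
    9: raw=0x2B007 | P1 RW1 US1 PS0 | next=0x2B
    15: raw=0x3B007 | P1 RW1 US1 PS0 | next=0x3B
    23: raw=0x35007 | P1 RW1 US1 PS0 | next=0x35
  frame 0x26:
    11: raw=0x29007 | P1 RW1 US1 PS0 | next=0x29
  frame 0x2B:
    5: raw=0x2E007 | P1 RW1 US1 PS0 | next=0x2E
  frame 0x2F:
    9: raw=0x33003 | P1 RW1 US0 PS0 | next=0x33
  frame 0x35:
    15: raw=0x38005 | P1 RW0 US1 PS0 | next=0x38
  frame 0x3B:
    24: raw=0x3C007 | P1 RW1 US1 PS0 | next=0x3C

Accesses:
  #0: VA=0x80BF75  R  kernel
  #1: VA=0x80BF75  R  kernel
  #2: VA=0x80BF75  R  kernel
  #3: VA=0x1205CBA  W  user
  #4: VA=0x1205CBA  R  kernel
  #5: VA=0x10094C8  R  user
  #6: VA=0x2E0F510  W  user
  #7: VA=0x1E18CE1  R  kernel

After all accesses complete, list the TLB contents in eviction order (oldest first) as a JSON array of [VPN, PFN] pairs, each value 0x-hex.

Per-access translation:
#0 VA=0x80BF75 (r,kernel):
  [0] read 0x23 idx=4: raw=0x26007 flags P=1 W=1 U=1 S=0
  [1] read 0x26 idx=11: raw=0x29007 flags P=1 W=1 U=1 S=0
  ⇒ phys 0x29F75  [2 reads]
#1 VA=0x80BF75 (r,kernel):
  TLB hit vpn=0x80B → PA=0x29F75
#2 VA=0x80BF75 (r,kernel):
  TLB hit vpn=0x80B → PA=0x29F75
#3 VA=0x1205CBA (w,user):
  [0] read 0x23 idx=9: raw=0x2B007 flags P=1 W=1 U=1 S=0
  [1] read 0x2B idx=5: raw=0x2E007 flags P=1 W=1 U=1 S=0
  ⇒ phys 0x2ECBA  [2 reads]
#4 VA=0x1205CBA (r,kernel):
  TLB hit vpn=0x1205 → PA=0x2ECBA
#5 VA=0x10094C8 (r,user):
  [0] read 0x23 idx=8: raw=0x2F007 flags P=1 W=1 U=1 S=0
  [1] read 0x2F idx=9: raw=0x33003 flags P=1 W=1 U=0 S=0
  → PROTECTION_VIOLATION  (2 entries read)
#6 VA=0x2E0F510 (w,user):
  [0] read 0x23 idx=23: raw=0x35007 flags P=1 W=1 U=1 S=0
  [1] read 0x35 idx=15: raw=0x38005 flags P=1 W=0 U=1 S=0
  → PROTECTION_VIOLATION  (2 entries read)
#7 VA=0x1E18CE1 (r,kernel):
  [0] read 0x23 idx=15: raw=0x3B007 flags P=1 W=1 U=1 S=0
  [1] read 0x3B idx=24: raw=0x3C007 flags P=1 W=1 U=1 S=0
  ⇒ phys 0x3CCE1  [2 reads]

TLB: [["0x80B", "0x29"], ["0x1205", "0x2E"], ["0x1E18", "0x3C"]]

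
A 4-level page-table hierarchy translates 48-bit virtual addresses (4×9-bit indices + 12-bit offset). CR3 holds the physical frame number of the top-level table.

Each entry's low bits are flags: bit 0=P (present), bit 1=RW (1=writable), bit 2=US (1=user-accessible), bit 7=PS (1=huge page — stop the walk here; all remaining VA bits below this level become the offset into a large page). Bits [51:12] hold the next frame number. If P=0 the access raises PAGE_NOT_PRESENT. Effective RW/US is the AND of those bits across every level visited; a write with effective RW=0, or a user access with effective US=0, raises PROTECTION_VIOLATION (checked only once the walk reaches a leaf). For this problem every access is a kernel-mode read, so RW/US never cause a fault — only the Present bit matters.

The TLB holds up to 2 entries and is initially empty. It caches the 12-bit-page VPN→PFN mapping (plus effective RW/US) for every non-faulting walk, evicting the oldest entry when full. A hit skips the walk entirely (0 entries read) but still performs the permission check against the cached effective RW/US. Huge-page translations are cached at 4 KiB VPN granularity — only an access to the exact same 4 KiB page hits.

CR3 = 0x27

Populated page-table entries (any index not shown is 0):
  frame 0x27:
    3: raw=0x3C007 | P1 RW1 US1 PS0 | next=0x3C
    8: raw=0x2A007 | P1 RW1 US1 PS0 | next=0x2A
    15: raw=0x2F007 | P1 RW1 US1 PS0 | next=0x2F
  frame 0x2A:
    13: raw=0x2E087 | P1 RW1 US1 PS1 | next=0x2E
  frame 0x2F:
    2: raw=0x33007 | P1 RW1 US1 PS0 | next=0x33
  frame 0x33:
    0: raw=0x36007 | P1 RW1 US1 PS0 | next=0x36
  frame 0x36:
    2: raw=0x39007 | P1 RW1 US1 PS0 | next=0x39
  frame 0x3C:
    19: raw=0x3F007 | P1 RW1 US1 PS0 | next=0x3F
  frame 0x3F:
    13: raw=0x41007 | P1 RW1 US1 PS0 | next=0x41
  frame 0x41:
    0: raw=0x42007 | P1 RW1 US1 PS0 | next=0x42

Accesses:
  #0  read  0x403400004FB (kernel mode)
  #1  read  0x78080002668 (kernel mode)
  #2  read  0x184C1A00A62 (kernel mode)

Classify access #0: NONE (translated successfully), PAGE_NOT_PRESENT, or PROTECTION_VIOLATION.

Trace:
#0 VA=0x403400004FB (r,kernel):
  L0: frame=0x27 idx=8 entry=0x2A007 [P=1 RW=1 US=1 PS=0]
  L1: frame=0x2A idx=13 entry=0x2E087 [P=1 RW=1 US=1 PS=1]
  ✓ 0x2E4FB (huge @L1)  — 2 lookups
#1 VA=0x78080002668 (r,kernel):
  L0: frame=0x27 idx=15 entry=0x2F007 [P=1 RW=1 US=1 PS=0]
  L1: frame=0x2F idx=2 entry=0x33007 [P=1 RW=1 US=1 PS=0]
  L2: frame=0x33 idx=0 entry=0x36007 [P=1 RW=1 US=1 PS=0]
  L3: frame=0x36 idx=2 entry=0x39007 [P=1 RW=1 US=1 PS=0]
  ✓ 0x39668  — 4 lookups
#2 VA=0x184C1A00A62 (r,kernel):
  L0: frame=0x27 idx=3 entry=0x3C007 [P=1 RW=1 US=1 PS=0]
  L1: frame=0x3C idx=19 entry=0x3F007 [P=1 RW=1 US=1 PS=0]
  L2: frame=0x3F idx=13 entry=0x41007 [P=1 RW=1 US=1 PS=0]
  L3: frame=0x41 idx=0 entry=0x42007 [P=1 RW=1 US=1 PS=0]
  ✓ 0x42A62  — 4 lookups

Access #0 fault: NONE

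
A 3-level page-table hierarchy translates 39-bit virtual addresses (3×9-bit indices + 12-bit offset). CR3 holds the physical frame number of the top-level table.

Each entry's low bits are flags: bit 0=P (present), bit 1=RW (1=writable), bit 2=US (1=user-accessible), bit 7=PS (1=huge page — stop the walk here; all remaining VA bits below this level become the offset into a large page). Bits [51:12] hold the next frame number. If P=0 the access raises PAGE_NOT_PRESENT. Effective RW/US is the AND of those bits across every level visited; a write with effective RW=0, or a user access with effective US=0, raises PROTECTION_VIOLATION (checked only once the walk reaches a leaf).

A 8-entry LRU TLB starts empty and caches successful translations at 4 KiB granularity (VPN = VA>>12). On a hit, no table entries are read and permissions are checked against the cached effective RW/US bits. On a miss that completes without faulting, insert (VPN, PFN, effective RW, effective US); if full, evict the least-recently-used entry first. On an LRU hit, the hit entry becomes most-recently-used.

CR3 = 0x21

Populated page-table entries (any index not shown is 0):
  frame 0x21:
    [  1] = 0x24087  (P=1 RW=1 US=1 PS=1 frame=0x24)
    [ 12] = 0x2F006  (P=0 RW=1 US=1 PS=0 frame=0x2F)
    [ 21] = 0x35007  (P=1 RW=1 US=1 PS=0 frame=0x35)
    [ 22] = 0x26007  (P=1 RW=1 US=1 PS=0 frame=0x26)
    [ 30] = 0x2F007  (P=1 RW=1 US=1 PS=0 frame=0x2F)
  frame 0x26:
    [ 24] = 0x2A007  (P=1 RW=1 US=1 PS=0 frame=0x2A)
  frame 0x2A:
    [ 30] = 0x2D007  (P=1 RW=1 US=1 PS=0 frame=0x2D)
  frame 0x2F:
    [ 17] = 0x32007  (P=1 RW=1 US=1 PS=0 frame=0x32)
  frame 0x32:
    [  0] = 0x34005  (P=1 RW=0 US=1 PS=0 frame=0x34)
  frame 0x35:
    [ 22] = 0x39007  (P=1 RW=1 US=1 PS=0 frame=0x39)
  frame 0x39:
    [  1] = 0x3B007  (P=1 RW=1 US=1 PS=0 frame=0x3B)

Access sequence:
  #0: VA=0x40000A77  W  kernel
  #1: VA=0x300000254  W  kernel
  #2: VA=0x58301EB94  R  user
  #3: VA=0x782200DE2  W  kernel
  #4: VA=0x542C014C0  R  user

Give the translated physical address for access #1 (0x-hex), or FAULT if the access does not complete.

Per-access translation:
#0 VA=0x40000A77 (w,kernel):
  lvl0: tbl 0x21, slot 1 ⇒ 0x24087 (P1/RW1/US1/PS1)
  → PA=0x24A77 (huge @L0)  (1 entries read)
#1 VA=0x300000254 (w,kernel):
  lvl0: tbl 0x21, slot 12 ⇒ 0x2F006 (P0/RW1/US1/PS0)
  ✗ PAGE_NOT_PRESENT  [1 reads]
#2 VA=0x58301EB94 (r,user):
  lvl0: tbl 0x21, slot 22 ⇒ 0x26007 (P1/RW1/US1/PS0)
  lvl1: tbl 0x26, slot 24 ⇒ 0x2A007 (P1/RW1/US1/PS0)
  lvl2: tbl 0x2A, slot 30 ⇒ 0x2D007 (P1/RW1/US1/PS0)
  → PA=0x2DB94  (3 entries read)
#3 VA=0x782200DE2 (w,kernel):
  lvl0: tbl 0x21, slot 30 ⇒ 0x2F007 (P1/RW1/US1/PS0)
  lvl1: tbl 0x2F, slot 17 ⇒ 0x32007 (P1/RW1/US1/PS0)
  lvl2: tbl 0x32, slot 0 ⇒ 0x34005 (P1/RW0/US1/PS0)
  ✗ PROTECTION_VIOLATION  [3 reads]
#4 VA=0x542C014C0 (r,user):
  lvl0: tbl 0x21, slot 21 ⇒ 0x35007 (P1/RW1/US1/PS0)
  lvl1: tbl 0x35, slot 22 ⇒ 0x39007 (P1/RW1/US1/PS0)
  lvl2: tbl 0x39, slot 1 ⇒ 0x3B007 (P1/RW1/US1/PS0)
  → PA=0x3B4C0  (3 entries read)

Access #1 PA: FAULT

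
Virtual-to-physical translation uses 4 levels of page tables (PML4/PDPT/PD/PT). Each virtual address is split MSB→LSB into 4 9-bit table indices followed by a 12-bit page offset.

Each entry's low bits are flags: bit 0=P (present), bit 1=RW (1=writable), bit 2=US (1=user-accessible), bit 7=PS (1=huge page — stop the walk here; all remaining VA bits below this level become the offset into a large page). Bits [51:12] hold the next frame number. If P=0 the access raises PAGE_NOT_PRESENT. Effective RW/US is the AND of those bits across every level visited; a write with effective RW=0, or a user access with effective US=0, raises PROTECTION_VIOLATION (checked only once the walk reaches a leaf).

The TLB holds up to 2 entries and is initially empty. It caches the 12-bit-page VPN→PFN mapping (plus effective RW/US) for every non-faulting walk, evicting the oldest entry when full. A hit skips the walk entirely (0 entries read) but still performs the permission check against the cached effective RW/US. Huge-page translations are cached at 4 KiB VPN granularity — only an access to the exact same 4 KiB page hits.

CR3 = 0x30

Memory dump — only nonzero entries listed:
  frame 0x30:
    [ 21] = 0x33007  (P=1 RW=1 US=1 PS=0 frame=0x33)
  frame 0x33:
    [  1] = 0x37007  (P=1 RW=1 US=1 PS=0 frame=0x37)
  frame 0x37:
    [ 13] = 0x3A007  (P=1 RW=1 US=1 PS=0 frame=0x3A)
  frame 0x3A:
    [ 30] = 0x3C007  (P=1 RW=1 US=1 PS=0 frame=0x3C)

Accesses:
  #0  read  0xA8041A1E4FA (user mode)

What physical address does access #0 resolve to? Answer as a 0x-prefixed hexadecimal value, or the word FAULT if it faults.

Walk each access:
#0 VA=0xA8041A1E4FA (r,user):
  lvl0: tbl 0x30, slot 21 ⇒ 0x33007 (P1/RW1/US1/PS0)
  lvl1: tbl 0x33, slot 1 ⇒ 0x37007 (P1/RW1/US1/PS0)
  lvl2: tbl 0x37, slot 13 ⇒ 0x3A007 (P1/RW1/US1/PS0)
  lvl3: tbl 0x3A, slot 30 ⇒ 0x3C007 (P1/RW1/US1/PS0)
  ✓ 0x3C4FA  — 4 lookups

Access #0 PA: 0x3C4FA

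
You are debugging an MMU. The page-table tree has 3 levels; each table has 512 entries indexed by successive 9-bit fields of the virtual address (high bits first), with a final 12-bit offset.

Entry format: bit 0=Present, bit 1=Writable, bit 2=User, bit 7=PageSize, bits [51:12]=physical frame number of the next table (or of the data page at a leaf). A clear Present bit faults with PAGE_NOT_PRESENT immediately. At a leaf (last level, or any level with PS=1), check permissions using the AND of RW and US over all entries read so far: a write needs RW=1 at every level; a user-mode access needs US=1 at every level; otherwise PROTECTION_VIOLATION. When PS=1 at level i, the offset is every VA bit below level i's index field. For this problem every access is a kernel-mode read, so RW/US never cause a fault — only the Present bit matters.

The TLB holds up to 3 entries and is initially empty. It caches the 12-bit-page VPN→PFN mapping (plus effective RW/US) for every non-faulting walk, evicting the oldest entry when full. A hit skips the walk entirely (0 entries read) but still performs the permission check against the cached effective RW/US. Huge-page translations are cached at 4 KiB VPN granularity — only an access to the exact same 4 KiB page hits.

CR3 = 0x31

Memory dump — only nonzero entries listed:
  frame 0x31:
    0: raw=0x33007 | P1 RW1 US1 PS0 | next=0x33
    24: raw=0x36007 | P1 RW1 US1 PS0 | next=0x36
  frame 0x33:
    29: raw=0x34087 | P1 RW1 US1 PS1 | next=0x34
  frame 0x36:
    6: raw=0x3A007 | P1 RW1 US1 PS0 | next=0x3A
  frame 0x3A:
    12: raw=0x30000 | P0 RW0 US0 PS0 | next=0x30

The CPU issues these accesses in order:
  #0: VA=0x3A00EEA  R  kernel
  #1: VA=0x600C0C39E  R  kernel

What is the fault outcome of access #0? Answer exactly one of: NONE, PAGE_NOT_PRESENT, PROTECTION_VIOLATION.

Per-access translation:
#0 VA=0x3A00EEA (r,kernel):
  L0 @0x31[0] → 0x33007  P=1,RW=1,US=1,PS=0
  L1 @0x33[29] → 0x34087  P=1,RW=1,US=1,PS=1
  ⇒ phys 0x34EEA (huge @L1)  [2 reads]
#1 VA=0x600C0C39E (r,kernel):
  L0 @0x31[24] → 0x36007  P=1,RW=1,US=1,PS=0
  L1 @0x36[6] → 0x3A007  P=1,RW=1,US=1,PS=0
  L2 @0x3A[12] → 0x30000  P=0,RW=0,US=0,PS=0
  ⇒ fault: PAGE_NOT_PRESENT  — 3 lookups

Access #0 fault: NONE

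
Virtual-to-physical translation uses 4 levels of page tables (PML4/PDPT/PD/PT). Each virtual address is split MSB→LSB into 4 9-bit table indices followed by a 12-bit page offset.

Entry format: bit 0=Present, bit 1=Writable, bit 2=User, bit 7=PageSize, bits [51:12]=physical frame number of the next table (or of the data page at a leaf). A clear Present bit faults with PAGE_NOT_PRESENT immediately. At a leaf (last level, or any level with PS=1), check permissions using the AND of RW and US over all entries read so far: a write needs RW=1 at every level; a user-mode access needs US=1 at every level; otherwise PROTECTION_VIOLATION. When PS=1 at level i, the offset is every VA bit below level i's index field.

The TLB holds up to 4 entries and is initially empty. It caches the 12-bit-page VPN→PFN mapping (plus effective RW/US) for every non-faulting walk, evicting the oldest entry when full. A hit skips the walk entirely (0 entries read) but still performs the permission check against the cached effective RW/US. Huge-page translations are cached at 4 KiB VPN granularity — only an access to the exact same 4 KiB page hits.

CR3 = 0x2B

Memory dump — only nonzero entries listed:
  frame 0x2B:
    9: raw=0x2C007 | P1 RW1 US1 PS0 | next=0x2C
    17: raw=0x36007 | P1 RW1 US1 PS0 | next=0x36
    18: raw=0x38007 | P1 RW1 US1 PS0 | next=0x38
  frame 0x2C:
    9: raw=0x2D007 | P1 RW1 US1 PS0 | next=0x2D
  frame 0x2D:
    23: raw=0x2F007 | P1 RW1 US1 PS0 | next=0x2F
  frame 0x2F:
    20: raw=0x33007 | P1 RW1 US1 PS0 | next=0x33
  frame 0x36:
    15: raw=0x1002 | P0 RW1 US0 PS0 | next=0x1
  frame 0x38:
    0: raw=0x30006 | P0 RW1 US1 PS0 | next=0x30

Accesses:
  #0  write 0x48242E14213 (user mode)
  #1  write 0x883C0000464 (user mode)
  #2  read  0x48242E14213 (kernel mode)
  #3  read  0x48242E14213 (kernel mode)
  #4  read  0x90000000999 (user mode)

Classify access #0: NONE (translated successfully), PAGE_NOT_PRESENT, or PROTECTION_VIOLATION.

Walk each access:
#0 VA=0x48242E14213 (w,user):
  L0: frame=0x2B idx=9 entry=0x2C007 [P=1 RW=1 US=1 PS=0]
  L1: frame=0x2C idx=9 entry=0x2D007 [P=1 RW=1 US=1 PS=0]
  L2: frame=0x2D idx=23 entry=0x2F007 [P=1 RW=1 US=1 PS=0]
  L3: frame=0x2F idx=20 entry=0x33007 [P=1 RW=1 US=1 PS=0]
  → PA=0x33213  (4 entries read)
#1 VA=0x883C0000464 (w,user):
  L0: frame=0x2B idx=17 entry=0x36007 [P=1 RW=1 US=1 PS=0]
  L1: frame=0x36 idx=15 entry=0x1002 [P=0 RW=1 US=0 PS=0]
  ⇒ fault: PAGE_NOT_PRESENT  — 2 lookups
#2 VA=0x48242E14213 (r,kernel):
  TLB hit vpn=0x48242E14 → PA=0x33213
#3 VA=0x48242E14213 (r,kernel):
  TLB hit vpn=0x48242E14 → PA=0x33213
#4 VA=0x90000000999 (r,user):
  L0: frame=0x2B idx=18 entry=0x38007 [P=1 RW=1 US=1 PS=0]
  L1: frame=0x38 idx=0 entry=0x30006 [P=0 RW=1 US=1 PS=0]
  ⇒ fault: PAGE_NOT_PRESENT  — 2 lookups

Access #0 fault: NONE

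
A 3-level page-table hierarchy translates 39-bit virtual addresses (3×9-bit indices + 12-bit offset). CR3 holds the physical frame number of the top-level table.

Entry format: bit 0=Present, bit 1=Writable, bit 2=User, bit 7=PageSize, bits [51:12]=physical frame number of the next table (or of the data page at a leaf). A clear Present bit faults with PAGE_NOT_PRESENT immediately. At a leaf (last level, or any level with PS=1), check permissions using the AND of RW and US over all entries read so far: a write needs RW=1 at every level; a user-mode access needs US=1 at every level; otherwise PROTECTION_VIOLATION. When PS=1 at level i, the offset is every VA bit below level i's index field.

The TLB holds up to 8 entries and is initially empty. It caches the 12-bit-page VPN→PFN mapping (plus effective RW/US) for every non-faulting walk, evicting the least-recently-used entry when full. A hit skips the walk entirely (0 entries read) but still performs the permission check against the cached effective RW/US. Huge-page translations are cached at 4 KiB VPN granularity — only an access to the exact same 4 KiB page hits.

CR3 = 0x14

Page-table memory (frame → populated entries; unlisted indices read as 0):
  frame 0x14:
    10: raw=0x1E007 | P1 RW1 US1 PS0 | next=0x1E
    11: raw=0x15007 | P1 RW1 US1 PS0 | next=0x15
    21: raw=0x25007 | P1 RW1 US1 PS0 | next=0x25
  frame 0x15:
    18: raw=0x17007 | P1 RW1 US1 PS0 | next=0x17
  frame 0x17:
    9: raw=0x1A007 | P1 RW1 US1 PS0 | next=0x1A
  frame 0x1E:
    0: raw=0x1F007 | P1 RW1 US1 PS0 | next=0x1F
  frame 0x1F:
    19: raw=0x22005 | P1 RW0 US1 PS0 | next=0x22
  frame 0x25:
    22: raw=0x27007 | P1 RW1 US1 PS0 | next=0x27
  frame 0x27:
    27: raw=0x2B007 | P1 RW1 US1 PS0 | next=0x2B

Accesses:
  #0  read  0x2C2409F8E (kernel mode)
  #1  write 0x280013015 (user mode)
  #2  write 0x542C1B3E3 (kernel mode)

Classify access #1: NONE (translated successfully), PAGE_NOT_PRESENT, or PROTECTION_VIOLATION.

Walk each access:
#0 VA=0x2C2409F8E (r,kernel):
  lvl0: tbl 0x14, slot 11 ⇒ 0x15007 (P1/RW1/US1/PS0)
  lvl1: tbl 0x15, slot 18 ⇒ 0x17007 (P1/RW1/US1/PS0)
  lvl2: tbl 0x17, slot 9 ⇒ 0x1A007 (P1/RW1/US1/PS0)
  ✓ 0x1AF8E  — 3 lookups
#1 VA=0x280013015 (w,user):
  lvl0: tbl 0x14, slot 10 ⇒ 0x1E007 (P1/RW1/US1/PS0)
  lvl1: tbl 0x1E, slot 0 ⇒ 0x1F007 (P1/RW1/US1/PS0)
  lvl2: tbl 0x1F, slot 19 ⇒ 0x22005 (P1/RW0/US1/PS0)
  ⇒ fault: PROTECTION_VIOLATION  — 3 lookups
#2 VA=0x542C1B3E3 (w,kernel):
  lvl0: tbl 0x14, slot 21 ⇒ 0x25007 (P1/RW1/US1/PS0)
  lvl1: tbl 0x25, slot 22 ⇒ 0x27007 (P1/RW1/US1/PS0)
  lvl2: tbl 0x27, slot 27 ⇒ 0x2B007 (P1/RW1/US1/PS0)
  ✓ 0x2B3E3  — 3 lookups

Access #1 fault: PROTECTION_VIOLATION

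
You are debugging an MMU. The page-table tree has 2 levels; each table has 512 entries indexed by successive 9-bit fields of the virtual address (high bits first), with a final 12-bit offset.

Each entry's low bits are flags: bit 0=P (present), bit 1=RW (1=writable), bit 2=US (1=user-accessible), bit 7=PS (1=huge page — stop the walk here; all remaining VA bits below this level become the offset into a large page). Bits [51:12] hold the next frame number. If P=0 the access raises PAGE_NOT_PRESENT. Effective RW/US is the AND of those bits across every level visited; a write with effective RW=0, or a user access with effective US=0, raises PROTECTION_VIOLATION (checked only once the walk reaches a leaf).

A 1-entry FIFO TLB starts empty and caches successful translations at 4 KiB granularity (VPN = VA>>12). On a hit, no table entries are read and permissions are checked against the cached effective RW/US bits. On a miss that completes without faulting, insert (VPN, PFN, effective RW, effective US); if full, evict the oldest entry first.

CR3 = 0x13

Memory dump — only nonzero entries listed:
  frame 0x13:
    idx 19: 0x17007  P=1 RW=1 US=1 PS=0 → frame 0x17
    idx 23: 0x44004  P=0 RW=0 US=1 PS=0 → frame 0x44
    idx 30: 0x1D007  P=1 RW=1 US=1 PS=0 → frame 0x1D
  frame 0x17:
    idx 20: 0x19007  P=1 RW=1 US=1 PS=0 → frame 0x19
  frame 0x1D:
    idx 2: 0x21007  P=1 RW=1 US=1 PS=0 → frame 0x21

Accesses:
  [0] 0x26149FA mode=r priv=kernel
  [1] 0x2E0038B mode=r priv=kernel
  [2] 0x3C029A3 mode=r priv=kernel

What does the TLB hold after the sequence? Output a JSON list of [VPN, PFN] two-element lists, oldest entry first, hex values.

Per-access translation:
#0 VA=0x26149FA (r,kernel):
  lvl0: tbl 0x13, slot 19 ⇒ 0x17007 (P1/RW1/US1/PS0)
  lvl1: tbl 0x17, slot 20 ⇒ 0x19007 (P1/RW1/US1/PS0)
  ⇒ phys 0x199FA  [2 reads]
#1 VA=0x2E0038B (r,kernel):
  lvl0: tbl 0x13, slot 23 ⇒ 0x44004 (P0/RW0/US1/PS0)
  ⇒ fault: PAGE_NOT_PRESENT  — 1 lookups
#2 VA=0x3C029A3 (r,kernel):
  lvl0: tbl 0x13, slot 30 ⇒ 0x1D007 (P1/RW1/US1/PS0)
  lvl1: tbl 0x1D, slot 2 ⇒ 0x21007 (P1/RW1/US1/PS0)
  ⇒ phys 0x219A3  [2 reads]

TLB: [["0x3C02", "0x21"]]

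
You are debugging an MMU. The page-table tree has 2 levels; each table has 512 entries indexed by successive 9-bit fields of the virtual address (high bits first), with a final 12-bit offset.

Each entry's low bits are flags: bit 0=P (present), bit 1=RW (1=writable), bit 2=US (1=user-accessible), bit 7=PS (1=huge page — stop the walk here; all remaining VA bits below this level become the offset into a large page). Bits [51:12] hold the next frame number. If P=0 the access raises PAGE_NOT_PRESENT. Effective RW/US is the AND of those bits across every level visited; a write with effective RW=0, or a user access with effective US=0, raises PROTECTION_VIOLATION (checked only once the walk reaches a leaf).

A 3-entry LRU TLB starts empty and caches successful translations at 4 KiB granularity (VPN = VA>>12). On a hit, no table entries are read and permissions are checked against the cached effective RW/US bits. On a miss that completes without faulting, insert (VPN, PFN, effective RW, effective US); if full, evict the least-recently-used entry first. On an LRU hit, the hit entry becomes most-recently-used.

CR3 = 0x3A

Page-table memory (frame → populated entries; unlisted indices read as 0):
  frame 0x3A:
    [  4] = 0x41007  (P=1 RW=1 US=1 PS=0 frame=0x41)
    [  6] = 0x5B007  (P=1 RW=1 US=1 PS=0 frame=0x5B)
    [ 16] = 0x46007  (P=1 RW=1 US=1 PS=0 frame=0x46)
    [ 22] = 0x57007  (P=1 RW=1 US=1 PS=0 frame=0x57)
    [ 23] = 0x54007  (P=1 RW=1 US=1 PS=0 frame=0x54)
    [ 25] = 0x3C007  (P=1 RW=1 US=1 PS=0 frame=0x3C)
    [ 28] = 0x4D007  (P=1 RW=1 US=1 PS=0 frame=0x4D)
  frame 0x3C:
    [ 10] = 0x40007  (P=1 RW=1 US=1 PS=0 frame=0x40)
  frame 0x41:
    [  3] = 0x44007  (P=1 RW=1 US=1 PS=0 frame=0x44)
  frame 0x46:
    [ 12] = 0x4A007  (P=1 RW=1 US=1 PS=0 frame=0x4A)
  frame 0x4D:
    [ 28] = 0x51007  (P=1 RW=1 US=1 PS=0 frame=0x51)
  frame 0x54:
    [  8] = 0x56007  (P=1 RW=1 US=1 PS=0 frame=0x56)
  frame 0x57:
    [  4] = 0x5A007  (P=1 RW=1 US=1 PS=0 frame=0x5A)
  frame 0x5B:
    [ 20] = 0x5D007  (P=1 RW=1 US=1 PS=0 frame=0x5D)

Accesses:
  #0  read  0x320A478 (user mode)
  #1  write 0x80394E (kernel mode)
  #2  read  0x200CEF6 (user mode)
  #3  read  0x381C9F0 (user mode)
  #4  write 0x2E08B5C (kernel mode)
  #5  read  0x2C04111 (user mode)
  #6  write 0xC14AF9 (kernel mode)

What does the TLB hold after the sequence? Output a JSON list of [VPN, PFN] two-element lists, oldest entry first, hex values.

Trace:
#0 VA=0x320A478 (r,user):
  lvl0: tbl 0x3A, slot 25 ⇒ 0x3C007 (P1/RW1/US1/PS0)
  lvl1: tbl 0x3C, slot 10 ⇒ 0x40007 (P1/RW1/US1/PS0)
  → PA=0x40478  (2 entries read)
#1 VA=0x80394E (w,kernel):
  lvl0: tbl 0x3A, slot 4 ⇒ 0x41007 (P1/RW1/US1/PS0)
  lvl1: tbl 0x41, slot 3 ⇒ 0x44007 (P1/RW1/US1/PS0)
  → PA=0x4494E  (2 entries read)
#2 VA=0x200CEF6 (r,user):
  lvl0: tbl 0x3A, slot 16 ⇒ 0x46007 (P1/RW1/US1/PS0)
  lvl1: tbl 0x46, slot 12 ⇒ 0x4A007 (P1/RW1/US1/PS0)
  → PA=0x4AEF6  (2 entries read)
#3 VA=0x381C9F0 (r,user):
  lvl0: tbl 0x3A, slot 28 ⇒ 0x4D007 (P1/RW1/US1/PS0)
  lvl1: tbl 0x4D, slot 28 ⇒ 0x51007 (P1/RW1/US1/PS0)
  → PA=0x519F0  (2 entries read)
#4 VA=0x2E08B5C (w,kernel):
  lvl0: tbl 0x3A, slot 23 ⇒ 0x54007 (P1/RW1/US1/PS0)
  lvl1: tbl 0x54, slot 8 ⇒ 0x56007 (P1/RW1/US1/PS0)
  → PA=0x56B5C  (2 entries read)
#5 VA=0x2C04111 (r,user):
  lvl0: tbl 0x3A, slot 22 ⇒ 0x57007 (P1/RW1/US1/PS0)
  lvl1: tbl 0x57, slot 4 ⇒ 0x5A007 (P1/RW1/US1/PS0)
  → PA=0x5A111  (2 entries read)
#6 VA=0xC14AF9 (w,kernel):
  lvl0: tbl 0x3A, slot 6 ⇒ 0x5B007 (P1/RW1/US1/PS0)
  lvl1: tbl 0x5B, slot 20 ⇒ 0x5D007 (P1/RW1/US1/PS0)
  → PA=0x5DAF9  (2 entries read)

TLB: [["0x2E08", "0x56"], ["0x2C04", "0x5A"], ["0xC14", "0x5D"]]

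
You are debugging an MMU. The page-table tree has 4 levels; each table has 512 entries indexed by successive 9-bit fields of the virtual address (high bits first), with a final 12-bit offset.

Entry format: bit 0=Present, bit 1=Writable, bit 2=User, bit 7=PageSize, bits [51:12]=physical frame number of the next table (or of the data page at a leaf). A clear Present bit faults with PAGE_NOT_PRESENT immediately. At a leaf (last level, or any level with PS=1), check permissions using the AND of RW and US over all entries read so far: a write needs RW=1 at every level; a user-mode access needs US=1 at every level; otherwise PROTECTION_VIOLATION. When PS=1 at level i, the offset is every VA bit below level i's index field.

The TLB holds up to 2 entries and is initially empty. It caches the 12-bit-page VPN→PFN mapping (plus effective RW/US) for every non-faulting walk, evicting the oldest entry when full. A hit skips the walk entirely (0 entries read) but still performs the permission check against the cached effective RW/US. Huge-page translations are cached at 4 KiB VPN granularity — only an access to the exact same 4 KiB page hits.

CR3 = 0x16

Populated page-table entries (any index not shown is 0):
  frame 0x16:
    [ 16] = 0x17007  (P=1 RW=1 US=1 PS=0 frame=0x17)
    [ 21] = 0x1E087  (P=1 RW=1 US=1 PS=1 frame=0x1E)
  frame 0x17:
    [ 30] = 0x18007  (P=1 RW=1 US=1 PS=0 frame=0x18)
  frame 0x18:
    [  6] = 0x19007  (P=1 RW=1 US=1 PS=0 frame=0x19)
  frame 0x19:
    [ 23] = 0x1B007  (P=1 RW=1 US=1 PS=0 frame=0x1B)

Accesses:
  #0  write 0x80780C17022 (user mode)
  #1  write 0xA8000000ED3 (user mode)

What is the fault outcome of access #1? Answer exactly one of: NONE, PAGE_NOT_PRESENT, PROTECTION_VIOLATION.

Walk each access:
#0 VA=0x80780C17022 (w,user):
  L0: frame=0x16 idx=16 entry=0x17007 [P=1 RW=1 US=1 PS=0]
  L1: frame=0x17 idx=30 entry=0x18007 [P=1 RW=1 US=1 PS=0]
  L2: frame=0x18 idx=6 entry=0x19007 [P=1 RW=1 US=1 PS=0]
  L3: frame=0x19 idx=23 entry=0x1B007 [P=1 RW=1 US=1 PS=0]
  ⇒ phys 0x1B022  [4 reads]
#1 VA=0xA8000000ED3 (w,user):
  L0: frame=0x16 idx=21 entry=0x1E087 [P=1 RW=1 US=1 PS=1]
  ⇒ phys 0x1EED3 (huge @L0)  [1 reads]

Access #1 fault: NONE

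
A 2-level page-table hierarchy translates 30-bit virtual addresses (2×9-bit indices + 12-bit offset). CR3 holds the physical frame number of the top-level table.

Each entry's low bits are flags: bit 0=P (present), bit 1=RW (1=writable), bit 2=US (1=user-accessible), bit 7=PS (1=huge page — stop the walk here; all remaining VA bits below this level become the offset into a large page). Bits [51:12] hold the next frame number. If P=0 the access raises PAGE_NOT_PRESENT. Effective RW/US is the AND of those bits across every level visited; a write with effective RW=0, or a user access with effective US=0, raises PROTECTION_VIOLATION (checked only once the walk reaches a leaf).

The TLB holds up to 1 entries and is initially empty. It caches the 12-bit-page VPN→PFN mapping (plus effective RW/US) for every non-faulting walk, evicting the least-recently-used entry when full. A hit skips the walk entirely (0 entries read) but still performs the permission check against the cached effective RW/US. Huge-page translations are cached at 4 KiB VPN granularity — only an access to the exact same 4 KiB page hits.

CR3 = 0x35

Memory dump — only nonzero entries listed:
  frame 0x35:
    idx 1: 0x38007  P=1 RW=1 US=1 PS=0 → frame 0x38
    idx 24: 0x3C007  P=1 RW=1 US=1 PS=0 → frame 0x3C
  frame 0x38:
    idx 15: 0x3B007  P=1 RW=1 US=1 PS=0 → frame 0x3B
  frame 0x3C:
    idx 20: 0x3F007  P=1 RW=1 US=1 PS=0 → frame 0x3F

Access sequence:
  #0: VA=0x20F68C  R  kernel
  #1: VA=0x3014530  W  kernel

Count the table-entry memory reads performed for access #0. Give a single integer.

Per-access translation:
#0 VA=0x20F68C (r,kernel):
  [0] read 0x35 idx=1: raw=0x38007 flags P=1 W=1 U=1 S=0
  [1] read 0x38 idx=15: raw=0x3B007 flags P=1 W=1 U=1 S=0
  ⇒ phys 0x3B68C  [2 reads]
#1 VA=0x3014530 (w,kernel):
  [0] read 0x35 idx=24: raw=0x3C007 flags P=1 W=1 U=1 S=0
  [1] read 0x3C idx=20: raw=0x3F007 flags P=1 W=1 U=1 S=0
  ⇒ phys 0x3F530  [2 reads]

Entries read for #0: 2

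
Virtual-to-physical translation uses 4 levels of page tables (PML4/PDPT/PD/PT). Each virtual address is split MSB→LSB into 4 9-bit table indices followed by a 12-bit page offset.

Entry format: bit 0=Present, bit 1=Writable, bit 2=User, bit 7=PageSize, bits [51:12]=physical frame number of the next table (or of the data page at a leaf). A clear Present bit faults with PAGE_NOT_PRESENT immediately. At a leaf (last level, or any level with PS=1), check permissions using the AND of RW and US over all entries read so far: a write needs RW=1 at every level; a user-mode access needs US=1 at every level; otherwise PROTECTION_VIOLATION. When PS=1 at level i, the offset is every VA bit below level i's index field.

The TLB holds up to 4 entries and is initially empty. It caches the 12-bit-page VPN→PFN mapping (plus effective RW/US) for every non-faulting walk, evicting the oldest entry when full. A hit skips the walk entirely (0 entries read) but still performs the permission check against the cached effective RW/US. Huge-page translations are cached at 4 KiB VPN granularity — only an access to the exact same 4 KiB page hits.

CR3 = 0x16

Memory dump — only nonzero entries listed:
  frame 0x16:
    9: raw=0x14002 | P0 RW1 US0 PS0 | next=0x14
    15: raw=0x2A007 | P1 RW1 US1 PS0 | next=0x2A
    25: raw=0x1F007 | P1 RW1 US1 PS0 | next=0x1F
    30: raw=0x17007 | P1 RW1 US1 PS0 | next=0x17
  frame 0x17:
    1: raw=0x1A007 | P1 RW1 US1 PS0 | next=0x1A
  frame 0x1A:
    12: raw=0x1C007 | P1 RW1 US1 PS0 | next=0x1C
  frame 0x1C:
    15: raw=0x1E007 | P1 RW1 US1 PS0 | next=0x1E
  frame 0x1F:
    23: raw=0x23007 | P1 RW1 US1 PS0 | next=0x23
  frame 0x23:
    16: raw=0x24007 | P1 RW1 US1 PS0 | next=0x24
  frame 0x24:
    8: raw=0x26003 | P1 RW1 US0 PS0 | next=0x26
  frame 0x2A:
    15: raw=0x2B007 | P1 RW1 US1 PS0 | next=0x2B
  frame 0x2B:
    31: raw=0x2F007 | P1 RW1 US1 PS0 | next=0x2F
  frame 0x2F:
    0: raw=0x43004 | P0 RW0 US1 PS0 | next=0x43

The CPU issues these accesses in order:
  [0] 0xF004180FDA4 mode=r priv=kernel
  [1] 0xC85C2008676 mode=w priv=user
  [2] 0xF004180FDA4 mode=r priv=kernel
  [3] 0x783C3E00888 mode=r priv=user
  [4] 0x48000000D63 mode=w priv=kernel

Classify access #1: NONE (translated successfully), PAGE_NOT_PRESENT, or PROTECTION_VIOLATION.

Walk each access:
#0 VA=0xF004180FDA4 (r,kernel):
  L0 @0x16[30] → 0x17007  P=1,RW=1,US=1,PS=0
  L1 @0x17[1] → 0x1A007  P=1,RW=1,US=1,PS=0
  L2 @0x1A[12] → 0x1C007  P=1,RW=1,US=1,PS=0
  L3 @0x1C[15] → 0x1E007  P=1,RW=1,US=1,PS=0
  → PA=0x1EDA4  (4 entries read)
#1 VA=0xC85C2008676 (w,user):
  L0 @0x16[25] → 0x1F007  P=1,RW=1,US=1,PS=0
  L1 @0x1F[23] → 0x23007  P=1,RW=1,US=1,PS=0
  L2 @0x23[16] → 0x24007  P=1,RW=1,US=1,PS=0
  L3 @0x24[8] → 0x26003  P=1,RW=1,US=0,PS=0
  ✗ PROTECTION_VIOLATION  [4 reads]
#2 VA=0xF004180FDA4 (r,kernel):
  TLB hit vpn=0xF004180F → PA=0x1EDA4
#3 VA=0x783C3E00888 (r,user):
  L0 @0x16[15] → 0x2A007  P=1,RW=1,US=1,PS=0
  L1 @0x2A[15] → 0x2B007  P=1,RW=1,US=1,PS=0
  L2 @0x2B[31] → 0x2F007  P=1,RW=1,US=1,PS=0
  L3 @0x2F[0] → 0x43004  P=0,RW=0,US=1,PS=0
  ✗ PAGE_NOT_PRESENT  [4 reads]
#4 VA=0x48000000D63 (w,kernel):
  L0 @0x16[9] → 0x14002  P=0,RW=1,US=0,PS=0
  ✗ PAGE_NOT_PRESENT  [1 reads]

Access #1 fault: PROTECTION_VIOLATION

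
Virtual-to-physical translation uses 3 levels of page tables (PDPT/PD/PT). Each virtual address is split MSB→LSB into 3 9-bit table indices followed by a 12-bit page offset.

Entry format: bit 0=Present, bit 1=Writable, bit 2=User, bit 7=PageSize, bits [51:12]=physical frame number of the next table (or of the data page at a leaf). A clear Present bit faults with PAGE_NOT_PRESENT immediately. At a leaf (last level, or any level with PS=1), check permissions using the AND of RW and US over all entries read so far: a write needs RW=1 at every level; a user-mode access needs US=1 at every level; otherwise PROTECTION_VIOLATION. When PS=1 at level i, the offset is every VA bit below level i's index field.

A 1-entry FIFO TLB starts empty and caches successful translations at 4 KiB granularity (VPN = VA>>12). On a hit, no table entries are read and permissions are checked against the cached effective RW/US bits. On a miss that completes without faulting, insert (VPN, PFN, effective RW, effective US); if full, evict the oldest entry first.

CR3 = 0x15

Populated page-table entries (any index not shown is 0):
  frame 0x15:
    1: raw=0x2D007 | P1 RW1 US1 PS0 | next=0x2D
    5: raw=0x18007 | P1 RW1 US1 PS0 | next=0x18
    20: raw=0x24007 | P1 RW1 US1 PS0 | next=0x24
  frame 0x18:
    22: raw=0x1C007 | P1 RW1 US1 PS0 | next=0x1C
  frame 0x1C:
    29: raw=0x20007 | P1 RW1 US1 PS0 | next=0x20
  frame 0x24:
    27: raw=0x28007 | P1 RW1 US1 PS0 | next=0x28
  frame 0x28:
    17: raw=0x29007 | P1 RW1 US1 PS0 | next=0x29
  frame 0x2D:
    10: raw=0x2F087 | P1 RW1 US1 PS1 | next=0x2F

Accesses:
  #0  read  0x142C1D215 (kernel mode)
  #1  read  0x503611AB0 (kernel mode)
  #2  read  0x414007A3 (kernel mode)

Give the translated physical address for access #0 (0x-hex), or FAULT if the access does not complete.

Walk each access:
#0 VA=0x142C1D215 (r,kernel):
  L0: frame=0x15 idx=5 entry=0x18007 [P=1 RW=1 US=1 PS=0]
  L1: frame=0x18 idx=22 entry=0x1C007 [P=1 RW=1 US=1 PS=0]
  L2: frame=0x1C idx=29 entry=0x20007 [P=1 RW=1 US=1 PS=0]
  → PA=0x20215  (3 entries read)
#1 VA=0x503611AB0 (r,kernel):
  L0: frame=0x15 idx=20 entry=0x24007 [P=1 RW=1 US=1 PS=0]
  L1: frame=0x24 idx=27 entry=0x28007 [P=1 RW=1 US=1 PS=0]
  L2: frame=0x28 idx=17 entry=0x29007 [P=1 RW=1 US=1 PS=0]
  → PA=0x29AB0  (3 entries read)
#2 VA=0x414007A3 (r,kernel):
  L0: frame=0x15 idx=1 entry=0x2D007 [P=1 RW=1 US=1 PS=0]
  L1: frame=0x2D idx=10 entry=0x2F087 [P=1 RW=1 US=1 PS=1]
  → PA=0x2F7A3 (huge @L1)  (2 entries read)

Access #0 PA: 0x20215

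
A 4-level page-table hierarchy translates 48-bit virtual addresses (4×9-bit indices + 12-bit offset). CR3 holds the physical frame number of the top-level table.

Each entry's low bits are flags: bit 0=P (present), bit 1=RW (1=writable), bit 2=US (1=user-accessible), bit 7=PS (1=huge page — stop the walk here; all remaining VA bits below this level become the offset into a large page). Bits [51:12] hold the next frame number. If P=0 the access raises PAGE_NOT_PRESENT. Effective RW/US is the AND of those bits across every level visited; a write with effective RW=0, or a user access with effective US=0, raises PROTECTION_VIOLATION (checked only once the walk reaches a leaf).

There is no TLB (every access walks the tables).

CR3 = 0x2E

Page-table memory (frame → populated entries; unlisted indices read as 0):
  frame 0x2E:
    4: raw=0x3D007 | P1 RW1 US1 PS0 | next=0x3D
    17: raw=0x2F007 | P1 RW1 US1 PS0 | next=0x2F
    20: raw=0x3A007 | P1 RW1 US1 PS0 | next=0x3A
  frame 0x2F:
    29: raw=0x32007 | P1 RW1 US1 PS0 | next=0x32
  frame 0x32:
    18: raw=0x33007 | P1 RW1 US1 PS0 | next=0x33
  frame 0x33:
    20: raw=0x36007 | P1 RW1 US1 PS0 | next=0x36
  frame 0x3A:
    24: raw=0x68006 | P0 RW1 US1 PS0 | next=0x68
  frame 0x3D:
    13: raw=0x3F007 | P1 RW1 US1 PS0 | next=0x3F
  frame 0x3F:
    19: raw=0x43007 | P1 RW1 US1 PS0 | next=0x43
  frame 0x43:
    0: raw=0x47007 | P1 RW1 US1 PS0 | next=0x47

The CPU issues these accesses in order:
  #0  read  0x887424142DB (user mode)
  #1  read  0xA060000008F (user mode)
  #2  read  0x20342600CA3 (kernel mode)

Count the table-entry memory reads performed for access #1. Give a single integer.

Per-access translation:
#0 VA=0x887424142DB (r,user):
  L0 @0x2E[17] → 0x2F007  P=1,RW=1,US=1,PS=0
  L1 @0x2F[29] → 0x32007  P=1,RW=1,US=1,PS=0
  L2 @0x32[18] → 0x33007  P=1,RW=1,US=1,PS=0
  L3 @0x33[20] → 0x36007  P=1,RW=1,US=1,PS=0
  ✓ 0x362DB  — 4 lookups
#1 VA=0xA060000008F (r,user):
  L0 @0x2E[20] → 0x3A007  P=1,RW=1,US=1,PS=0
  L1 @0x3A[24] → 0x68006  P=0,RW=1,US=1,PS=0
  ⇒ fault: PAGE_NOT_PRESENT  — 2 lookups
#2 VA=0x20342600CA3 (r,kernel):
  L0 @0x2E[4] → 0x3D007  P=1,RW=1,US=1,PS=0
  L1 @0x3D[13] → 0x3F007  P=1,RW=1,US=1,PS=0
  L2 @0x3F[19] → 0x43007  P=1,RW=1,US=1,PS=0
  L3 @0x43[0] → 0x47007  P=1,RW=1,US=1,PS=0
  ✓ 0x47CA3  — 4 lookups

Entries read for #1: 2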